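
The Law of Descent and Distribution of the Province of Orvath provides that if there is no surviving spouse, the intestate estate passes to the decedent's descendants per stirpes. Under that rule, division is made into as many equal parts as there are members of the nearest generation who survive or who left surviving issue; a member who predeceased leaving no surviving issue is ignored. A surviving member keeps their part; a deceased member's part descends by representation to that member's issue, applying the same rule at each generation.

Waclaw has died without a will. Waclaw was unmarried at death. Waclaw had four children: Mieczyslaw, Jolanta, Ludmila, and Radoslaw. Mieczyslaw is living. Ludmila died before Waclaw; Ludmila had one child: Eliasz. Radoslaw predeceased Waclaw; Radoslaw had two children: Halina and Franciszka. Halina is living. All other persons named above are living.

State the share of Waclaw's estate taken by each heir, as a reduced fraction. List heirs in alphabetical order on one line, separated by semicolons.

There is no surviving spouse, so the entire estate passes to Waclaw's descendants per stirpes.
The estate is divided into 4 equal shares of 1/4 among Mieczyslaw, Jolanta, Ludmila, Radoslaw.
Mieczyslaw is living and takes 1/4.
Jolanta is living and takes 1/4.
Ludmila predeceased; the 1/4 allotted to Ludmila's branch passes to Ludmila's issue by representation.
Eliasz is the sole taker at this level and receives the full 1/4.
Radoslaw predeceased; the 1/4 allotted to Radoslaw's branch passes to Radoslaw's issue by representation.
The 1/4 is divided into 2 equal shares of 1/8 among Halina, Franciszka.
Halina is living and takes 1/8.
Franciszka is living and takes 1/8.

Eliasz 1/4; Franciszka 1/8; Halina 1/8; Jolanta 1/4; Mieczyslaw 1/4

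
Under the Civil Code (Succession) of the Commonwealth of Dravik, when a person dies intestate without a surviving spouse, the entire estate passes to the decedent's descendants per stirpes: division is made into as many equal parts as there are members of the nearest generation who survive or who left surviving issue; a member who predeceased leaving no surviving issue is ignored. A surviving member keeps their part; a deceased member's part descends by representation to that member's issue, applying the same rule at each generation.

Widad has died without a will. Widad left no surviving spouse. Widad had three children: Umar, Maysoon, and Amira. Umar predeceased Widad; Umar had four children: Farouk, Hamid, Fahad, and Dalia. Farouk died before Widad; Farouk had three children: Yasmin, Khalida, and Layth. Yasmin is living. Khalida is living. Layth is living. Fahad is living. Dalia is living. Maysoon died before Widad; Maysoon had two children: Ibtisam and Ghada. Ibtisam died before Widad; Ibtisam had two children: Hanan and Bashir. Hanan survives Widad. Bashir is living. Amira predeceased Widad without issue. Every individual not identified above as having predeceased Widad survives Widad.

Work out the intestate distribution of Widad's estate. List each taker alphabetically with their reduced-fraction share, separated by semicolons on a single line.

There is no surviving spouse, so the entire estate passes to Widad's descendants per stirpes.
Amira left no surviving issue, so that branch lapses and is disregarded.
The estate is divided into 2 equal shares of 1/2 among Umar, Maysoon.
Umar predeceased; the 1/2 allotted to Umar's branch passes to Umar's issue by representation.
The 1/2 is divided into 4 equal shares of 1/8 among Farouk, Hamid, Fahad, Dalia.
Farouk predeceased; the 1/8 allotted to Farouk's branch passes to Farouk's issue by representation.
The 1/8 is divided into 3 equal shares of 1/24 among Yasmin, Khalida, Layth.
Yasmin is living and takes 1/24.
Khalida is living and takes 1/24.
Layth is living and takes 1/24.
Hamid is living and takes 1/8.
Fahad is living and takes 1/8.
Dalia is living and takes 1/8.
Maysoon predeceased; the 1/2 allotted to Maysoon's branch passes to Maysoon's issue by representation.
The 1/2 is divided into 2 equal shares of 1/4 among Ibtisam, Ghada.
Ibtisam predeceased; the 1/4 allotted to Ibtisam's branch passes to Ibtisam's issue by representation.
The 1/4 is divided into 2 equal shares of 1/8 among Hanan, Bashir.
Hanan is living and takes 1/8.
Bashir is living and takes 1/8.
Ghada is living and takes 1/4.

Bashir 1/8; Dalia 1/8; Fahad 1/8; Ghada 1/4; Hamid 1/8; Hanan 1/8; Khalida 1/24; Layth 1/24; Yasmin 1/24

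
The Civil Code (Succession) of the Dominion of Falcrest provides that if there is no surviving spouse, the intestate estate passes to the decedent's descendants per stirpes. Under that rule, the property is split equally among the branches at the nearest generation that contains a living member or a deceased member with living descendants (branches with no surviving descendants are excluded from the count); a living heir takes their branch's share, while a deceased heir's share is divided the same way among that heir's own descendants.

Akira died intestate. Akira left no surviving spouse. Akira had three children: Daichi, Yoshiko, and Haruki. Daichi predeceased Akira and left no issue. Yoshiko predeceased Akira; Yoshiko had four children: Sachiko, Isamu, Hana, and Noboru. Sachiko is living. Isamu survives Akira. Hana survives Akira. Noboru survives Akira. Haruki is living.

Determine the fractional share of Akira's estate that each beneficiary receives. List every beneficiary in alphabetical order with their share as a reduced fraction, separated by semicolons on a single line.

Hana 1/8; Haruki 1/2; Isamu 1/8; Noboru 1/8; Sachiko 1/8

There is no surviving spouse, so the entire estate passes to Akira's descendants per stirpes.
Daichi left no surviving issue, so that branch lapses and is disregarded.
The estate is divided into 2 equal shares of 1/2 among Yoshiko, Haruki.
Yoshiko predeceased; the 1/2 allotted to Yoshiko's branch passes to Yoshiko's issue by representation.
The 1/2 is divided into 4 equal shares of 1/8 among Sachiko, Isamu, Hana, Noboru.
Sachiko is living and takes 1/8.
Isamu is living and takes 1/8.
Hana is living and takes 1/8.
Noboru is living and takes 1/8.
Haruki is living and takes 1/2.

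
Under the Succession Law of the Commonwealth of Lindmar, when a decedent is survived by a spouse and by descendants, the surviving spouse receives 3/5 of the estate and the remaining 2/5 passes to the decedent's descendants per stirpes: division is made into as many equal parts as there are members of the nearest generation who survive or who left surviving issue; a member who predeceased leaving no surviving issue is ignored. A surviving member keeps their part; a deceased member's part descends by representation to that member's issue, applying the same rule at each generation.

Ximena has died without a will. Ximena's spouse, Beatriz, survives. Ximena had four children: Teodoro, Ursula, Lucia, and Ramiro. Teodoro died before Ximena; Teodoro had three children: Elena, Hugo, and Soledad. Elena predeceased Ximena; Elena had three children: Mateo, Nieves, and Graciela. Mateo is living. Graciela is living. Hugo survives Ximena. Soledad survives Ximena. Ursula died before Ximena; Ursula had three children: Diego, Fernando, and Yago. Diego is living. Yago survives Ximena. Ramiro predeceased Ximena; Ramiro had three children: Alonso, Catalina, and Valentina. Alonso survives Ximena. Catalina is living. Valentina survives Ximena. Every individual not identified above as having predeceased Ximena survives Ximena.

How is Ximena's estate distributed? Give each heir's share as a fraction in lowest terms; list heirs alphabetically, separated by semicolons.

Alonso 1/30; Beatriz 3/5; Catalina 1/30; Diego 1/30; Fernando 1/30; Graciela 1/90; Hugo 1/30; Lucia 1/10; Mateo 1/90; Nieves 1/90; Soledad 1/30; Valentina 1/30; Yago 1/30

Beatriz, as surviving spouse, takes 3/5.
The remaining 2/5 passes to Ximena's descendants per stirpes.
The 2/5 is divided into 4 equal shares of 1/10 among Teodoro, Ursula, Lucia, Ramiro.
Teodoro predeceased; the 1/10 allotted to Teodoro's branch passes to Teodoro's issue by representation.
The 1/10 is divided into 3 equal shares of 1/30 among Elena, Hugo, Soledad.
Elena predeceased; the 1/30 allotted to Elena's branch passes to Elena's issue by representation.
The 1/30 is divided into 3 equal shares of 1/90 among Mateo, Nieves, Graciela.
Mateo is living and takes 1/90.
Nieves is living and takes 1/90.
Graciela is living and takes 1/90.
Hugo is living and takes 1/30.
Soledad is living and takes 1/30.
Ursula predeceased; the 1/10 allotted to Ursula's branch passes to Ursula's issue by representation.
The 1/10 is divided into 3 equal shares of 1/30 among Diego, Fernando, Yago.
Diego is living and takes 1/30.
Fernando is living and takes 1/30.
Yago is living and takes 1/30.
Lucia is living and takes 1/10.
Ramiro predeceased; the 1/10 allotted to Ramiro's branch passes to Ramiro's issue by representation.
The 1/10 is divided into 3 equal shares of 1/30 among Alonso, Catalina, Valentina.
Alonso is living and takes 1/30.
Catalina is living and takes 1/30.
Valentina is living and takes 1/30.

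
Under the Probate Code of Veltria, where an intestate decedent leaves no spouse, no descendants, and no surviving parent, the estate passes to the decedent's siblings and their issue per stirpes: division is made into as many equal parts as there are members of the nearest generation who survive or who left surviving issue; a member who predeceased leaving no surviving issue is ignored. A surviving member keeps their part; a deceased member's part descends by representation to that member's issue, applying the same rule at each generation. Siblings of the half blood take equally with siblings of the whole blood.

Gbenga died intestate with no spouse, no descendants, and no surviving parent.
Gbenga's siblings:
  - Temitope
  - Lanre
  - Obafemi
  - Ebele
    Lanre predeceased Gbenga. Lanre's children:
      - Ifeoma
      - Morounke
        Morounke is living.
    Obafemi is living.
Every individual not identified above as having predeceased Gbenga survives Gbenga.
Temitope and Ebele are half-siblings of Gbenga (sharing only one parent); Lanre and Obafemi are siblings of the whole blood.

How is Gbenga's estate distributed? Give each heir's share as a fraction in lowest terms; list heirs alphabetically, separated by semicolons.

No spouse, descendants, or parent survives, so the estate passes to Gbenga's siblings per stirpes.
Half-blood and whole-blood siblings take equally under the stated rule.
The estate is divided into 4 equal shares of 1/4 among Temitope, Lanre, Obafemi, Ebele.
Temitope is living and takes 1/4.
Lanre predeceased; the 1/4 allotted to Lanre's branch passes to Lanre's issue by representation.
The 1/4 is divided into 2 equal shares of 1/8 among Ifeoma, Morounke.
Ifeoma is living and takes 1/8.
Morounke is living and takes 1/8.
Obafemi is living and takes 1/4.
Ebele is living and takes 1/4.

Ebele 1/4; Ifeoma 1/8; Morounke 1/8; Obafemi 1/4; Temitope 1/4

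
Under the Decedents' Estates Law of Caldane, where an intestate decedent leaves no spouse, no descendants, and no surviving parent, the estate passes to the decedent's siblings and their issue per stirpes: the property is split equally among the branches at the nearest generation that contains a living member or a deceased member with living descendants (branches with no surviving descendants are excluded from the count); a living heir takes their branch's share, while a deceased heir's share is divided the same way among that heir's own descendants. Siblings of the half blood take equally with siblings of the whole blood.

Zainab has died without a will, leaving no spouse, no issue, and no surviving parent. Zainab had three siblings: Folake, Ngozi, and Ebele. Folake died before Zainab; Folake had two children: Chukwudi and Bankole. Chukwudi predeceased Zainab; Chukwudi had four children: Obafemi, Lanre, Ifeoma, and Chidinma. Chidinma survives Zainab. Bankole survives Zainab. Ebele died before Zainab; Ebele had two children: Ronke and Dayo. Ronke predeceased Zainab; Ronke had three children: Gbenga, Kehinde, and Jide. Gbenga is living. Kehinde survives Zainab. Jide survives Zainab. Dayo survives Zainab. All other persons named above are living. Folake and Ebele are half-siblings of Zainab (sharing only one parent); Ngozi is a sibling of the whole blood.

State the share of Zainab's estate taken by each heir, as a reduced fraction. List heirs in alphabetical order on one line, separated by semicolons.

Bankole 1/6; Chidinma 1/24; Dayo 1/6; Gbenga 1/18; Ifeoma 1/24; Jide 1/18; Kehinde 1/18; Lanre 1/24; Ngozi 1/3; Obafemi 1/24

No spouse, descendants, or parent survives, so the estate passes to Zainab's siblings per stirpes.
Half-blood and whole-blood siblings take equally under the stated rule.
The estate is divided into 3 equal shares of 1/3 among Folake, Ngozi, Ebele.
Folake predeceased; the 1/3 allotted to Folake's branch passes to Folake's issue by representation.
The 1/3 is divided into 2 equal shares of 1/6 among Chukwudi, Bankole.
Chukwudi predeceased; the 1/6 allotted to Chukwudi's branch passes to Chukwudi's issue by representation.
The 1/6 is divided into 4 equal shares of 1/24 among Obafemi, Lanre, Ifeoma, Chidinma.
Obafemi is living and takes 1/24.
Lanre is living and takes 1/24.
Ifeoma is living and takes 1/24.
Chidinma is living and takes 1/24.
Bankole is living and takes 1/6.
Ngozi is living and takes 1/3.
Ebele predeceased; the 1/3 allotted to Ebele's branch passes to Ebele's issue by representation.
The 1/3 is divided into 2 equal shares of 1/6 among Ronke, Dayo.
Ronke predeceased; the 1/6 allotted to Ronke's branch passes to Ronke's issue by representation.
The 1/6 is divided into 3 equal shares of 1/18 among Gbenga, Kehinde, Jide.
Gbenga is living and takes 1/18.
Kehinde is living and takes 1/18.
Jide is living and takes 1/18.
Dayo is living and takes 1/6.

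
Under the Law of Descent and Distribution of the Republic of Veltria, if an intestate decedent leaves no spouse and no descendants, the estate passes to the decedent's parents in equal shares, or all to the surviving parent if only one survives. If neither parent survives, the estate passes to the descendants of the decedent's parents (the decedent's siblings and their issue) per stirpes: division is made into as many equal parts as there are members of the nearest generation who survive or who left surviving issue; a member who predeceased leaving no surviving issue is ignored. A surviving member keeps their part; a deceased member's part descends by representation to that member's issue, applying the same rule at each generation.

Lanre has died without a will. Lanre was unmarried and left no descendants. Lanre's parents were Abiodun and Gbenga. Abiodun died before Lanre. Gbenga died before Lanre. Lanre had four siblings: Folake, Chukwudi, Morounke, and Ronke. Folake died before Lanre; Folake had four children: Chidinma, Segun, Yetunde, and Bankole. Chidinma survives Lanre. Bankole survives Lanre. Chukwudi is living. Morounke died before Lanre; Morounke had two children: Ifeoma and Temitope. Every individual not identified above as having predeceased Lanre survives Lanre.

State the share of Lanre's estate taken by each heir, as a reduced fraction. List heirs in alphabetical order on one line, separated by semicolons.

Neither parent survives and there are no descendants, so the estate passes to Lanre's siblings and their issue per stirpes.
The estate is divided into 4 equal shares of 1/4 among Folake, Chukwudi, Morounke, Ronke.
Folake predeceased; the 1/4 allotted to Folake's branch passes to Folake's issue by representation.
The 1/4 is divided into 4 equal shares of 1/16 among Chidinma, Segun, Yetunde, Bankole.
Chidinma is living and takes 1/16.
Segun is living and takes 1/16.
Yetunde is living and takes 1/16.
Bankole is living and takes 1/16.
Chukwudi is living and takes 1/4.
Morounke predeceased; the 1/4 allotted to Morounke's branch passes to Morounke's issue by representation.
The 1/4 is divided into 2 equal shares of 1/8 among Ifeoma, Temitope.
Ifeoma is living and takes 1/8.
Temitope is living and takes 1/8.
Ronke is living and takes 1/4.

Bankole 1/16; Chidinma 1/16; Chukwudi 1/4; Ifeoma 1/8; Ronke 1/4; Segun 1/16; Temitope 1/8; Yetunde 1/16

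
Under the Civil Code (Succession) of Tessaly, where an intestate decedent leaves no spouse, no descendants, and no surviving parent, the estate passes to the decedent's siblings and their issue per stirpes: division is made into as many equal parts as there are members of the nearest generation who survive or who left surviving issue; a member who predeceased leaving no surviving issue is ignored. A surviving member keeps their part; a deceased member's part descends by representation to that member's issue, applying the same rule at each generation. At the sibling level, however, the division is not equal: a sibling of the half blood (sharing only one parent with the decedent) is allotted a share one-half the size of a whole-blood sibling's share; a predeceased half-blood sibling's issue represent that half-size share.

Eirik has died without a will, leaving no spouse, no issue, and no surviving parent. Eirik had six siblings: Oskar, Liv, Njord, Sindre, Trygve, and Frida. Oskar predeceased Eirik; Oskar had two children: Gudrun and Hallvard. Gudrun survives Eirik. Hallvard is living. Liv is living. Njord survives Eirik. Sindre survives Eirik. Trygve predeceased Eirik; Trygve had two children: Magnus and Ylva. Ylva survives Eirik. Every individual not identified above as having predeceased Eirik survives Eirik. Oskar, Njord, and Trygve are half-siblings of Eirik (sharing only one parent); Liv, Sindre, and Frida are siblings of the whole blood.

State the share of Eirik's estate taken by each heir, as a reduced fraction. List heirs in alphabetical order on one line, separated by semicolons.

Frida 2/9; Gudrun 1/18; Hallvard 1/18; Liv 2/9; Magnus 1/18; Njord 1/9; Sindre 2/9; Ylva 1/18

No spouse, descendants, or parent survives, so the estate passes to Eirik's siblings per stirpes.
Half-blood siblings count for one-half the weight of whole-blood siblings at the initial division.
Dividing 1 in proportion to weights (total weight 9/2): Oskar (weight 1/2) → 1/9; Liv (weight 1) → 2/9; Njord (weight 1/2) → 1/9; Sindre (weight 1) → 2/9; Trygve (weight 1/2) → 1/9; Frida (weight 1) → 2/9.
Oskar predeceased; the 1/9 allotted to Oskar's branch passes to Oskar's issue by representation.
The 1/9 is divided into 2 equal shares of 1/18 among Gudrun, Hallvard.
Gudrun is living and takes 1/18.
Hallvard is living and takes 1/18.
Liv is living and takes 2/9.
Njord is living and takes 1/9.
Sindre is living and takes 2/9.
Trygve predeceased; the 1/9 allotted to Trygve's branch passes to Trygve's issue by representation.
The 1/9 is divided into 2 equal shares of 1/18 among Magnus, Ylva.
Magnus is living and takes 1/18.
Ylva is living and takes 1/18.
Frida is living and takes 2/9.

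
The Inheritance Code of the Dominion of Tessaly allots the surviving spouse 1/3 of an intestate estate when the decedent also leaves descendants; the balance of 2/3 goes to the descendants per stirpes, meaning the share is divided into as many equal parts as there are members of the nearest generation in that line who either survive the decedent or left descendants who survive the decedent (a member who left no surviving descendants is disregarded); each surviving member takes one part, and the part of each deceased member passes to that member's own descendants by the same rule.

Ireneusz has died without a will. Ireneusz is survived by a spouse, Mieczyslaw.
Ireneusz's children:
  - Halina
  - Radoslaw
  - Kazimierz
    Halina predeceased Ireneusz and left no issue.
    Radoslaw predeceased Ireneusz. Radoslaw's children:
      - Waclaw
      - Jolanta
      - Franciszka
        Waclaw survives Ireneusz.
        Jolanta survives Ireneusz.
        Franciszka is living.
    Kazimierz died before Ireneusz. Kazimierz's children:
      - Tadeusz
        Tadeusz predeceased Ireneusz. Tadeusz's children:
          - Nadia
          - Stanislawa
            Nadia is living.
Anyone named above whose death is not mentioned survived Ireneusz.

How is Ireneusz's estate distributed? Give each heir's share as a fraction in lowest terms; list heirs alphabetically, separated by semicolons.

Mieczyslaw, as surviving spouse, takes 1/3.
The remaining 2/3 passes to Ireneusz's descendants per stirpes.
Halina left no surviving issue, so that branch lapses and is disregarded.
The 2/3 is divided into 2 equal shares of 1/3 among Radoslaw, Kazimierz.
Radoslaw predeceased; the 1/3 allotted to Radoslaw's branch passes to Radoslaw's issue by representation.
The 1/3 is divided into 3 equal shares of 1/9 among Waclaw, Jolanta, Franciszka.
Waclaw is living and takes 1/9.
Jolanta is living and takes 1/9.
Franciszka is living and takes 1/9.
Kazimierz predeceased; the 1/3 allotted to Kazimierz's branch passes to Kazimierz's issue by representation.
Tadeusz's line is the sole branch at this level, so the full 1/3 passes to Tadeusz's issue by representation.
The 1/3 is divided into 2 equal shares of 1/6 among Nadia, Stanislawa.
Nadia is living and takes 1/6.
Stanislawa is living and takes 1/6.

Franciszka 1/9; Jolanta 1/9; Mieczyslaw 1/3; Nadia 1/6; Stanislawa 1/6; Waclaw 1/9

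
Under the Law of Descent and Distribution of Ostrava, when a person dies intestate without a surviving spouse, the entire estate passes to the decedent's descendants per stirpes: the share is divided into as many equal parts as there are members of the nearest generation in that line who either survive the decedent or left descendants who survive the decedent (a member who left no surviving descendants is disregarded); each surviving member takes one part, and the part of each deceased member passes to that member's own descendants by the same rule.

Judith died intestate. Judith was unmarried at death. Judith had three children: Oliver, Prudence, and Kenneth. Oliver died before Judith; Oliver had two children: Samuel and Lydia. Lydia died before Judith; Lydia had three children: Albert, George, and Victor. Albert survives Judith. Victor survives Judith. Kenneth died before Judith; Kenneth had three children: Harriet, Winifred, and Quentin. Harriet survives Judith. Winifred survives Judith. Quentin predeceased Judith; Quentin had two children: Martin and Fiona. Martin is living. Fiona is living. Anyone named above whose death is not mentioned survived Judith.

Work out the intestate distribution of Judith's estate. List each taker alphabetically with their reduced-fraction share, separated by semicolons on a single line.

There is no surviving spouse, so the entire estate passes to Judith's descendants per stirpes.
The estate is divided into 3 equal shares of 1/3 among Oliver, Prudence, Kenneth.
Oliver predeceased; the 1/3 allotted to Oliver's branch passes to Oliver's issue by representation.
The 1/3 is divided into 2 equal shares of 1/6 among Samuel, Lydia.
Samuel is living and takes 1/6.
Lydia predeceased; the 1/6 allotted to Lydia's branch passes to Lydia's issue by representation.
The 1/6 is divided into 3 equal shares of 1/18 among Albert, George, Victor.
Albert is living and takes 1/18.
George is living and takes 1/18.
Victor is living and takes 1/18.
Prudence is living and takes 1/3.
Kenneth predeceased; the 1/3 allotted to Kenneth's branch passes to Kenneth's issue by representation.
The 1/3 is divided into 3 equal shares of 1/9 among Harriet, Winifred, Quentin.
Harriet is living and takes 1/9.
Winifred is living and takes 1/9.
Quentin predeceased; the 1/9 allotted to Quentin's branch passes to Quentin's issue by representation.
The 1/9 is divided into 2 equal shares of 1/18 among Martin, Fiona.
Martin is living and takes 1/18.
Fiona is living and takes 1/18.

Albert 1/18; Fiona 1/18; George 1/18; Harriet 1/9; Martin 1/18; Prudence 1/3; Samuel 1/6; Victor 1/18; Winifred 1/9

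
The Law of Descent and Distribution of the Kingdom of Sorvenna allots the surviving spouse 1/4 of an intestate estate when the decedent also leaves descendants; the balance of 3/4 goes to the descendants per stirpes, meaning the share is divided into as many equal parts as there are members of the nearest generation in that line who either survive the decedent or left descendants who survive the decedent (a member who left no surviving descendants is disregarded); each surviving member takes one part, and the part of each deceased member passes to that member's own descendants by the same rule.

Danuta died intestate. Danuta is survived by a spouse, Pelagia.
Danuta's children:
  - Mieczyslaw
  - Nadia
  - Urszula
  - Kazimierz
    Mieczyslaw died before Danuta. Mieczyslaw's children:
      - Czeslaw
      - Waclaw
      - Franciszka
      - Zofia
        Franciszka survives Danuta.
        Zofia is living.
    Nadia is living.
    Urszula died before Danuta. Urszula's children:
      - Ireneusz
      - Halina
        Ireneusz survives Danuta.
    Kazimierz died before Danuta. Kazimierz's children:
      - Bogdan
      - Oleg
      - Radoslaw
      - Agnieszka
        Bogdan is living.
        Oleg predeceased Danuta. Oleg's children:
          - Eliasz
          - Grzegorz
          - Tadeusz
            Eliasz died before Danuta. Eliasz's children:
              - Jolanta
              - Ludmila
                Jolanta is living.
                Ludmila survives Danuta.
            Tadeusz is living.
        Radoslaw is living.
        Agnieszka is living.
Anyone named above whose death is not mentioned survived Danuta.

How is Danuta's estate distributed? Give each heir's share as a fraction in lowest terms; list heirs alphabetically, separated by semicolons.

Pelagia, as surviving spouse, takes 1/4.
The remaining 3/4 passes to Danuta's descendants per stirpes.
The 3/4 is divided into 4 equal shares of 3/16 among Mieczyslaw, Nadia, Urszula, Kazimierz.
Mieczyslaw predeceased; the 3/16 allotted to Mieczyslaw's branch passes to Mieczyslaw's issue by representation.
The 3/16 is divided into 4 equal shares of 3/64 among Czeslaw, Waclaw, Franciszka, Zofia.
Czeslaw is living and takes 3/64.
Waclaw is living and takes 3/64.
Franciszka is living and takes 3/64.
Zofia is living and takes 3/64.
Nadia is living and takes 3/16.
Urszula predeceased; the 3/16 allotted to Urszula's branch passes to Urszula's issue by representation.
The 3/16 is divided into 2 equal shares of 3/32 among Ireneusz, Halina.
Ireneusz is living and takes 3/32.
Halina is living and takes 3/32.
Kazimierz predeceased; the 3/16 allotted to Kazimierz's branch passes to Kazimierz's issue by representation.
The 3/16 is divided into 4 equal shares of 3/64 among Bogdan, Oleg, Radoslaw, Agnieszka.
Bogdan is living and takes 3/64.
Oleg predeceased; the 3/64 allotted to Oleg's branch passes to Oleg's issue by representation.
The 3/64 is divided into 3 equal shares of 1/64 among Eliasz, Grzegorz, Tadeusz.
Eliasz predeceased; the 1/64 allotted to Eliasz's branch passes to Eliasz's issue by representation.
The 1/64 is divided into 2 equal shares of 1/128 among Jolanta, Ludmila.
Jolanta is living and takes 1/128.
Ludmila is living and takes 1/128.
Grzegorz is living and takes 1/64.
Tadeusz is living and takes 1/64.
Radoslaw is living and takes 3/64.
Agnieszka is living and takes 3/64.

Agnieszka 3/64; Bogdan 3/64; Czeslaw 3/64; Franciszka 3/64; Grzegorz 1/64; Halina 3/32; Ireneusz 3/32; Jolanta 1/128; Ludmila 1/128; Nadia 3/16; Pelagia 1/4; Radoslaw 3/64; Tadeusz 1/64; Waclaw 3/64; Zofia 3/64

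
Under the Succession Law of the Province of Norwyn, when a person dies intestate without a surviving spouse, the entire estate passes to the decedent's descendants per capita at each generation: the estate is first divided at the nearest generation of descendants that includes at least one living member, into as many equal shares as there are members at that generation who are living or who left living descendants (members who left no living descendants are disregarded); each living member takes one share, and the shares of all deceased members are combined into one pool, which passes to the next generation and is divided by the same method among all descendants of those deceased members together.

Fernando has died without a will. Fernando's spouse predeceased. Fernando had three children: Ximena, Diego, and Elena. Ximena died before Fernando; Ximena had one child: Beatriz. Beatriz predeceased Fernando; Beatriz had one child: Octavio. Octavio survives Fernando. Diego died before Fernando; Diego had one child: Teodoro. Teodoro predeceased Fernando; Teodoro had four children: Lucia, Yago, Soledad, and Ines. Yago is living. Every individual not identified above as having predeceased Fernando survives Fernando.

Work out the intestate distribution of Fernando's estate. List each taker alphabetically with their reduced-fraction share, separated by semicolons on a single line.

Elena 1/3; Ines 2/15; Lucia 2/15; Octavio 2/15; Soledad 2/15; Yago 2/15

There is no surviving spouse, so the entire estate passes to Fernando's descendants per capita at each generation.
At generation 1 (Ximena, Diego, Elena) there are 3 shares of (1)/3 = 1/3 each.
Living: Elena — each takes 1/3.
Deceased: Ximena and Diego. Their combined 2/3 is pooled and carried to generation 2.
At generation 2 (Beatriz, Teodoro) there are 2 shares of (2/3)/2 = 1/3 each.
Deceased: Beatriz and Teodoro. Their combined 2/3 is pooled and carried to generation 3.
At generation 3 (Octavio, Lucia, Yago, Soledad, Ines) there are 5 shares of (2/3)/5 = 2/15 each.
Living: Octavio, Lucia, Yago, Soledad, and Ines — each takes 2/15.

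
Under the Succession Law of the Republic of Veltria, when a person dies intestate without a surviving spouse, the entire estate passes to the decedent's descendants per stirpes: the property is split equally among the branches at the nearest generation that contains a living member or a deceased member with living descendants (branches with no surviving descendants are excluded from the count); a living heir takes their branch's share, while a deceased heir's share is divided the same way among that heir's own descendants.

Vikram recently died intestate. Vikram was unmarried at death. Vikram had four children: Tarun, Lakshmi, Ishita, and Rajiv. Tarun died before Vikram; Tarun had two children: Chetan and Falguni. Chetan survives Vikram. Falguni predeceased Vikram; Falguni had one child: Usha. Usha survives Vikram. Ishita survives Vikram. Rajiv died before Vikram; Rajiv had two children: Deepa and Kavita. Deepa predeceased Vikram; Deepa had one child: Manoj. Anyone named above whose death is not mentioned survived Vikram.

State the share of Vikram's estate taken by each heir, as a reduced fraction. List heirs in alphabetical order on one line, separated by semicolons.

There is no surviving spouse, so the entire estate passes to Vikram's descendants per stirpes.
The estate is divided into 4 equal shares of 1/4 among Tarun, Lakshmi, Ishita, Rajiv.
Tarun predeceased; the 1/4 allotted to Tarun's branch passes to Tarun's issue by representation.
The 1/4 is divided into 2 equal shares of 1/8 among Chetan, Falguni.
Chetan is living and takes 1/8.
Falguni predeceased; the 1/8 allotted to Falguni's branch passes to Falguni's issue by representation.
Usha is the sole taker at this level and receives the full 1/8.
Lakshmi is living and takes 1/4.
Ishita is living and takes 1/4.
Rajiv predeceased; the 1/4 allotted to Rajiv's branch passes to Rajiv's issue by representation.
The 1/4 is divided into 2 equal shares of 1/8 among Deepa, Kavita.
Deepa predeceased; the 1/8 allotted to Deepa's branch passes to Deepa's issue by representation.
Manoj is the sole taker at this level and receives the full 1/8.
Kavita is living and takes 1/8.

Chetan 1/8; Ishita 1/4; Kavita 1/8; Lakshmi 1/4; Manoj 1/8; Usha 1/8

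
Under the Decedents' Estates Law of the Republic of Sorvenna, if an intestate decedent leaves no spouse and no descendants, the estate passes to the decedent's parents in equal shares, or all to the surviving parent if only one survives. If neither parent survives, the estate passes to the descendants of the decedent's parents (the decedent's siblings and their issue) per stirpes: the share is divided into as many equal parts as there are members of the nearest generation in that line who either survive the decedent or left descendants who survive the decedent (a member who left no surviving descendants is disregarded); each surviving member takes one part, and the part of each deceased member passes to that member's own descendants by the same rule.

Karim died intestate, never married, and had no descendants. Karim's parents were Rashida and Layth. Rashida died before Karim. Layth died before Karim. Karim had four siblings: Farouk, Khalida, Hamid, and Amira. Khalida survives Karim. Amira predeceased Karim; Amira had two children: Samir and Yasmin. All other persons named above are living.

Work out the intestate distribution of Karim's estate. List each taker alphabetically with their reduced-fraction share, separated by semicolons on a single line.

Farouk 1/4; Hamid 1/4; Khalida 1/4; Samir 1/8; Yasmin 1/8

Neither parent survives and there are no descendants, so the estate passes to Karim's siblings and their issue per stirpes.
The estate is divided into 4 equal shares of 1/4 among Farouk, Khalida, Hamid, Amira.
Farouk is living and takes 1/4.
Khalida is living and takes 1/4.
Hamid is living and takes 1/4.
Amira predeceased; the 1/4 allotted to Amira's branch passes to Amira's issue by representation.
The 1/4 is divided into 2 equal shares of 1/8 among Samir, Yasmin.
Samir is living and takes 1/8.
Yasmin is living and takes 1/8.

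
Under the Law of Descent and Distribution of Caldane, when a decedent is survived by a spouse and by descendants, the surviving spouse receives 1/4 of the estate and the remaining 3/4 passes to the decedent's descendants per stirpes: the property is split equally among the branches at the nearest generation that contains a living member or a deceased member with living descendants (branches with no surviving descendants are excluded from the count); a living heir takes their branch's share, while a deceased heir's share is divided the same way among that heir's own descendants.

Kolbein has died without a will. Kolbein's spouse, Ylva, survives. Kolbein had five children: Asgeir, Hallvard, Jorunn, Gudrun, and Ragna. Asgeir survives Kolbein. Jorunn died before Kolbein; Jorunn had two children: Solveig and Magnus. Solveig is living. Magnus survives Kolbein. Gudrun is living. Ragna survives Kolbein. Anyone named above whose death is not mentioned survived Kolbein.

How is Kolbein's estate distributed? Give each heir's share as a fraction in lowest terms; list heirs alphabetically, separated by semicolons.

Ylva, as surviving spouse, takes 1/4.
The remaining 3/4 passes to Kolbein's descendants per stirpes.
The 3/4 is divided into 5 equal shares of 3/20 among Asgeir, Hallvard, Jorunn, Gudrun, Ragna.
Asgeir is living and takes 3/20.
Hallvard is living and takes 3/20.
Jorunn predeceased; the 3/20 allotted to Jorunn's branch passes to Jorunn's issue by representation.
The 3/20 is divided into 2 equal shares of 3/40 among Solveig, Magnus.
Solveig is living and takes 3/40.
Magnus is living and takes 3/40.
Gudrun is living and takes 3/20.
Ragna is living and takes 3/20.

Asgeir 3/20; Gudrun 3/20; Hallvard 3/20; Magnus 3/40; Ragna 3/20; Solveig 3/40; Ylva 1/4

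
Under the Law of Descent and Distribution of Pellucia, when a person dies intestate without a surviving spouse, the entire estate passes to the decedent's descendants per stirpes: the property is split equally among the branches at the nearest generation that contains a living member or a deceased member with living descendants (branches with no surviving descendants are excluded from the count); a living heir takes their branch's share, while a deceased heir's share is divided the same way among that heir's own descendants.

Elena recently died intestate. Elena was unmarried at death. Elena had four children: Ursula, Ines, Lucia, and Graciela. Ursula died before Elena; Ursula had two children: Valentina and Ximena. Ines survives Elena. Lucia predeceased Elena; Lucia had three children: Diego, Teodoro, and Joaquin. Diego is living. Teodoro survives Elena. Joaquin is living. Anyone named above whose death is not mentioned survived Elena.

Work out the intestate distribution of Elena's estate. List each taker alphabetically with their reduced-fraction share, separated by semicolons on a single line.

There is no surviving spouse, so the entire estate passes to Elena's descendants per stirpes.
The estate is divided into 4 equal shares of 1/4 among Ursula, Ines, Lucia, Graciela.
Ursula predeceased; the 1/4 allotted to Ursula's branch passes to Ursula's issue by representation.
The 1/4 is divided into 2 equal shares of 1/8 among Valentina, Ximena.
Valentina is living and takes 1/8.
Ximena is living and takes 1/8.
Ines is living and takes 1/4.
Lucia predeceased; the 1/4 allotted to Lucia's branch passes to Lucia's issue by representation.
The 1/4 is divided into 3 equal shares of 1/12 among Diego, Teodoro, Joaquin.
Diego is living and takes 1/12.
Teodoro is living and takes 1/12.
Joaquin is living and takes 1/12.
Graciela is living and takes 1/4.

Diego 1/12; Graciela 1/4; Ines 1/4; Joaquin 1/12; Teodoro 1/12; Valentina 1/8; Ximena 1/8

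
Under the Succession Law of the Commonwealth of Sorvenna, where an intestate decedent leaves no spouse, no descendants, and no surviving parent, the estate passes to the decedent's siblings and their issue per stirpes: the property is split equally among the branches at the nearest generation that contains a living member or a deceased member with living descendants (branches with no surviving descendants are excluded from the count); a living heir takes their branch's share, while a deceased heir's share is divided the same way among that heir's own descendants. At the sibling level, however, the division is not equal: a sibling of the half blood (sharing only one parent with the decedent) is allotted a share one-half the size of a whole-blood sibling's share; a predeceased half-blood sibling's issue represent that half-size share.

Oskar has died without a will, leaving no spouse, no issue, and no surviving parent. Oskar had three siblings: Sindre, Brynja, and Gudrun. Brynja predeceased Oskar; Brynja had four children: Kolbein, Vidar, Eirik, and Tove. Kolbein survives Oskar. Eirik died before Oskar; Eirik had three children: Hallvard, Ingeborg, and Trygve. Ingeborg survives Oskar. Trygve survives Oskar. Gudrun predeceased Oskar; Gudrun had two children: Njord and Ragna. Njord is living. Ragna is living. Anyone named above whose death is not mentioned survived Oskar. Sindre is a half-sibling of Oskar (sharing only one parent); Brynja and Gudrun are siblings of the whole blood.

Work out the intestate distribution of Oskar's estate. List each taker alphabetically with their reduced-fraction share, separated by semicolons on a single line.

Hallvard 1/30; Ingeborg 1/30; Kolbein 1/10; Njord 1/5; Ragna 1/5; Sindre 1/5; Tove 1/10; Trygve 1/30; Vidar 1/10

No spouse, descendants, or parent survives, so the estate passes to Oskar's siblings per stirpes.
Half-blood siblings count for one-half the weight of whole-blood siblings at the initial division.
Dividing 1 in proportion to weights (total weight 5/2): Sindre (weight 1/2) → 1/5; Brynja (weight 1) → 2/5; Gudrun (weight 1) → 2/5.
Sindre is living and takes 1/5.
Brynja predeceased; the 2/5 allotted to Brynja's branch passes to Brynja's issue by representation.
The 2/5 is divided into 4 equal shares of 1/10 among Kolbein, Vidar, Eirik, Tove.
Kolbein is living and takes 1/10.
Vidar is living and takes 1/10.
Eirik predeceased; the 1/10 allotted to Eirik's branch passes to Eirik's issue by representation.
The 1/10 is divided into 3 equal shares of 1/30 among Hallvard, Ingeborg, Trygve.
Hallvard is living and takes 1/30.
Ingeborg is living and takes 1/30.
Trygve is living and takes 1/30.
Tove is living and takes 1/10.
Gudrun predeceased; the 2/5 allotted to Gudrun's branch passes to Gudrun's issue by representation.
The 2/5 is divided into 2 equal shares of 1/5 among Njord, Ragna.
Njord is living and takes 1/5.
Ragna is living and takes 1/5.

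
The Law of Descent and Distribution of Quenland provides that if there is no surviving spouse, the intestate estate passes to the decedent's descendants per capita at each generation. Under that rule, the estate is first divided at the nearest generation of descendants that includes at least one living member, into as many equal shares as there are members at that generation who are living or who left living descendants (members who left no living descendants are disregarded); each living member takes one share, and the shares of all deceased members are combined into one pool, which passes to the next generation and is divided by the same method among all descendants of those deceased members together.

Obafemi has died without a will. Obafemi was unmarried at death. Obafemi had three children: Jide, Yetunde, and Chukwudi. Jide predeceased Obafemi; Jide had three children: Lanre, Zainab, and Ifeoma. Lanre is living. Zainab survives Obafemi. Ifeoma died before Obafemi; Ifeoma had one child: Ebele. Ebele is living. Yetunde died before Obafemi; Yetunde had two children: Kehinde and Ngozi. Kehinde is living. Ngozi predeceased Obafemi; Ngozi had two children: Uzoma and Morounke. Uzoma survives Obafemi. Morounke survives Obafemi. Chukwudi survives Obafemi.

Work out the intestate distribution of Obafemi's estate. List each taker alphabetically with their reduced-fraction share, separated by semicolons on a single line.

There is no surviving spouse, so the entire estate passes to Obafemi's descendants per capita at each generation.
At generation 1 (Jide, Yetunde, Chukwudi) there are 3 shares of (1)/3 = 1/3 each.
Living: Chukwudi — each takes 1/3.
Deceased: Jide and Yetunde. Their combined 2/3 is pooled and carried to generation 2.
At generation 2 (Lanre, Zainab, Ifeoma, Kehinde, Ngozi) there are 5 shares of (2/3)/5 = 2/15 each.
Living: Lanre, Zainab, and Kehinde — each takes 2/15.
Deceased: Ifeoma and Ngozi. Their combined 4/15 is pooled and carried to generation 3.
At generation 3 (Ebele, Uzoma, Morounke) there are 3 shares of (4/15)/3 = 4/45 each.
Living: Ebele, Uzoma, and Morounke — each takes 4/45.

Chukwudi 1/3; Ebele 4/45; Kehinde 2/15; Lanre 2/15; Morounke 4/45; Uzoma 4/45; Zainab 2/15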